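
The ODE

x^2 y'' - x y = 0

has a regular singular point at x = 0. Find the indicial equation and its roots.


Divide by x^2 to reach normal form y'' + P_1(x) y' + P_2(x) y = 0 with P_1(x) = 0 and P_2(x) = -1/x.
x = 0 is a singular point because the y-coefficient -1/x has a pole at x = 0.
It is a regular singular point because x P_1(x) = p(x) = 0 and x^2 P_2(x) = q(x) = -x are polynomials, hence analytic at x = 0.
p(0) = 0,  q(0) = 0.
Indicial equation: r(r-1) + p(0) r + q(0) = 0, i.e. r^2 + (p(0) - 1) r + q(0) = 0, i.e. r^2 - 1 r = 0.
Discriminant: (-1)^2 - 4(0) = 1, so r = (1 ± 1)/2.
Solving: r_1 = 1, r_2 = 0.

indicial: r^2 - 1 r = 0; roots r_1 = 1, r_2 = 0


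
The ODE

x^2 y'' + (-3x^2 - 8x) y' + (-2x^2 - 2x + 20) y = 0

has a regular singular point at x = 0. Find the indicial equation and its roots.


Divide by x^2 to reach normal form y'' + P_1(x) y' + P_2(x) y = 0 with P_1(x) = -3 - 8/x and P_2(x) = -2 - 2/x + 20/x^2.
x = 0 is a singular point because the y'-coefficient -3 - 8/x has a pole at x = 0 and the y-coefficient -2 - 2/x + 20/x^2 has a pole at x = 0.
It is a regular singular point because x P_1(x) = p(x) = -3x - 8 and x^2 P_2(x) = q(x) = -2x^2 - 2x + 20 are polynomials, hence analytic at x = 0.
p(0) = -8,  q(0) = 20.
Indicial equation: r(r-1) + p(0) r + q(0) = 0, i.e. r^2 + (p(0) - 1) r + q(0) = 0, i.e. r^2 - 9 r + 20 = 0.
Discriminant: (-9)^2 - 4(20) = 1, so r = (9 ± 1)/2.
Solving: r_1 = 5, r_2 = 4.

indicial: r^2 - 9 r + 20 = 0; roots r_1 = 5, r_2 = 4


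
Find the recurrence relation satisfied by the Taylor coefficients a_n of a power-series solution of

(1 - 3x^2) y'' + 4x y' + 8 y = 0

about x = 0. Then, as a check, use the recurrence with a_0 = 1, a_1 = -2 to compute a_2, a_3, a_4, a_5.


Substitute y = sum_n a_n x^n.
(1 - 3 x^2) y'' contributes (n+2)(n+1) a_{n+2} - 3 n(n-1) a_n at x^n.
4 x y'(x) contributes 4 n a_n at x^n.
8 y(x) contributes 8 a_n at x^n.
Matching x^n: (n+2)(n+1) a_{n+2} + (-3 n(n-1) + 4 n + 8) a_n = 0.
Thus a_{n+2} = (3 n(n-1) - 4 n - 8) / ((n+1)(n+2)) * a_n.

Check with a_0 = 1, a_1 = -2 (apply the recurrence for n = 0, 1, 2, 3): a_0 = 1, a_1 = -2, a_2 = -4, a_3 = 4, a_4 = 10/3, a_5 = -2/5.

a_(n+2) = (3 n(n-1) - 4 n - 8) / ((n+1)(n+2)) * a_n; check: a_0 = 1, a_1 = -2, a_2 = -4, a_3 = 4, a_4 = 10/3, a_5 = -2/5


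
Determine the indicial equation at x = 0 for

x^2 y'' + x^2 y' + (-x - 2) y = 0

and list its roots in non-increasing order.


Divide by x^2 to reach normal form y'' + P_1(x) y' + P_2(x) y = 0 with P_1(x) = 1 and P_2(x) = -1/x - 2/x^2.
x = 0 is a singular point because the y-coefficient -1/x - 2/x^2 has a pole at x = 0.
It is a regular singular point because x P_1(x) = p(x) = x and x^2 P_2(x) = q(x) = -x - 2 are polynomials, hence analytic at x = 0.
p(0) = 0,  q(0) = -2.
Indicial equation: r(r-1) + p(0) r + q(0) = 0, i.e. r^2 + (p(0) - 1) r + q(0) = 0, i.e. r^2 - 1 r - 2 = 0.
Discriminant: (-1)^2 - 4(-2) = 9, so r = (1 ± 3)/2.
Solving: r_1 = 2, r_2 = -1.

indicial: r^2 - 1 r - 2 = 0; roots r_1 = 2, r_2 = -1


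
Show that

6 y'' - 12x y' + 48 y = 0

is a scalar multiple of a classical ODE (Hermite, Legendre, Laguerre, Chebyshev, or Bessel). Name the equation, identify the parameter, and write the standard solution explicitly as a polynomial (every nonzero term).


All three coefficients share the factor 6; dividing through by 6 gives  y'' - 2x y' + 8 y = 0.
This matches the Hermite equation y'' - 2x y' + 2n y = 0 with 2n = 8, so n = 4; the polynomial solution is H_4(x).
With y = sum_k a_k x^k, matching x^k gives (k+2)(k+1) a_{k+2} = 2(k - n) a_k = 2(k - 4) a_k. The right side vanishes at k = 4, so the series with the parity of 4 terminates at degree 4.
Standard normalization: leading coefficient of H_n is 2^n, so a_4 = 2^4 = 16. Work downward with a_k = (k+1)(k+2) a_{k+2} / (2(k - n)):
  a_2 = (3)(4)(16) / (2(2 - 4)) = 192/(-4) = -48
  a_0 = (1)(2)(-48) / (2(0 - 4)) = -96/(-8) = 12
Hence H_4(x) = 16 x^4 - 48 x^2 + 12.

H_4(x); series = 16 x^4 - 48 x^2 + 12


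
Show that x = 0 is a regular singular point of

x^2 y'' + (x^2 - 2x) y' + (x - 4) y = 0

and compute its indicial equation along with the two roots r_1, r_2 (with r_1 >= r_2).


Divide by x^2 to reach normal form y'' + P_1(x) y' + P_2(x) y = 0 with P_1(x) = 1 - 2/x and P_2(x) = 1/x - 4/x^2.
x = 0 is a singular point because the y'-coefficient 1 - 2/x has a pole at x = 0 and the y-coefficient 1/x - 4/x^2 has a pole at x = 0.
It is a regular singular point because x P_1(x) = p(x) = x - 2 and x^2 P_2(x) = q(x) = x - 4 are polynomials, hence analytic at x = 0.
p(0) = -2,  q(0) = -4.
Indicial equation: r(r-1) + p(0) r + q(0) = 0, i.e. r^2 + (p(0) - 1) r + q(0) = 0, i.e. r^2 - 3 r - 4 = 0.
Discriminant: (-3)^2 - 4(-4) = 25, so r = (3 ± 5)/2.
Solving: r_1 = 4, r_2 = -1.

indicial: r^2 - 3 r - 4 = 0; roots r_1 = 4, r_2 = -1


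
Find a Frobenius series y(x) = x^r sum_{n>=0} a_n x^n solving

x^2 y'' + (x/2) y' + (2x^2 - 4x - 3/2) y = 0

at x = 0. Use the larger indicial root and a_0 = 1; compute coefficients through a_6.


Write in Frobenius form y'' + (p(x)/x) y' + (q(x)/x^2) y = 0:
  p(x) = 1/2,  q(x) = 2x^2 - 4x - 3/2.
Indicial equation: r(r-1) + (1/2) r + (-3/2) = 0 -> roots r_1 = 3/2, r_2 = -1.
Take r = r_1 = 3/2. Let y(x) = x^r sum_{n>=0} a_n x^n with a_0 = 1.
Substitute y = x^r sum a_n x^n and match x^{r+n}. The recurrence is
  D(n) a_n - 4 a_{n-1} + 2 a_{n-2} = 0,  where D(n) = (r+n)(r+n-1) + (1/2)(r+n) + (-3/2).
  a_n = [4 a_{n-1} - 2 a_{n-2}] / D(n).
Since the indicial polynomial factors as (r - r_1)(r - r_2), D(n) = (r_1 + n - r_1)(r_1 + n - r_2) = n(n + 5/2).
Evaluating step by step (a_0 = 1):
  n = 1: D(1) = 1(1 + 5/2) = 7/2; numerator = 4(1) = 4; a_1 = (4)/(7/2) = 8/7
  n = 2: D(2) = 2(2 + 5/2) = 9; numerator = 4(8/7) - 2(1) = 18/7; a_2 = (18/7)/(9) = 2/7
  n = 3: D(3) = 3(3 + 5/2) = 33/2; numerator = 4(2/7) - 2(8/7) = -8/7; a_3 = (-8/7)/(33/2) = -16/231
  n = 4: D(4) = 4(4 + 5/2) = 26; numerator = 4(-16/231) - 2(2/7) = -28/33; a_4 = (-28/33)/(26) = -14/429
  n = 5: D(5) = 5(5 + 5/2) = 75/2; numerator = 4(-14/429) - 2(-16/231) = 8/1001; a_5 = (8/1001)/(75/2) = 16/75075
  n = 6: D(6) = 6(6 + 5/2) = 51; numerator = 4(16/75075) - 2(-14/429) = 4964/75075; a_6 = (4964/75075)/(51) = 292/225225

r = 3/2; a_0 = 1; a_1 = 8/7; a_2 = 2/7; a_3 = -16/231; a_4 = -14/429; a_5 = 16/75075; a_6 = 292/225225


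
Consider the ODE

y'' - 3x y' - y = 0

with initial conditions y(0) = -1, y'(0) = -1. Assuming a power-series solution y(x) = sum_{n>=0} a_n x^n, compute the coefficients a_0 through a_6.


Ansatz: y(x) = sum_{n>=0} a_n x^n, so y'(x) = sum_{n>=1} n a_n x^(n-1) and y''(x) = sum_{n>=2} n(n-1) a_n x^(n-2).
Substitute into P(x) y'' + Q(x) y' + R(x) y = 0 with P(x) = 1, Q(x) = -3x, R(x) = -1, and match powers of x.
Initial conditions: a_0 = -1, a_1 = -1.
Setting the coefficient of each power of x to zero and solving order by order (substituting the coefficients already found):
  x^0: 2 a_2 - a_0 = 0  ->  2 a_2 = a_0 = -1  ->  a_2 = -1/2
  x^1: 6 a_3 - 4 a_1 = 0  ->  6 a_3 = 4 a_1 = -4  ->  a_3 = -2/3
  x^2: 12 a_4 - 7 a_2 = 0  ->  12 a_4 = 7 a_2 = -7/2  ->  a_4 = -7/24
  x^3: 20 a_5 - 10 a_3 = 0  ->  20 a_5 = 10 a_3 = -20/3  ->  a_5 = -1/3
  x^4: 30 a_6 - 13 a_4 = 0  ->  30 a_6 = 13 a_4 = -91/24  ->  a_6 = -91/720
Truncated series: y(x) = -1 - x - (1/2) x^2 - (2/3) x^3 - (7/24) x^4 - (1/3) x^5 - (91/720) x^6 + O(x^7).

a_0 = -1; a_1 = -1; a_2 = -1/2; a_3 = -2/3; a_4 = -7/24; a_5 = -1/3; a_6 = -91/720


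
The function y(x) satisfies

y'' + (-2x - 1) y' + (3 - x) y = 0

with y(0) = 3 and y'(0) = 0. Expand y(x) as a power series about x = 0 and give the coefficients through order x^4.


Ansatz: y(x) = sum_{n>=0} a_n x^n, so y'(x) = sum_{n>=1} n a_n x^(n-1) and y''(x) = sum_{n>=2} n(n-1) a_n x^(n-2).
Substitute into P(x) y'' + Q(x) y' + R(x) y = 0 with P(x) = 1, Q(x) = -2x - 1, R(x) = 3 - x, and match powers of x.
Initial conditions: a_0 = 3, a_1 = 0.
Setting the coefficient of each power of x to zero and solving order by order (substituting the coefficients already found):
  x^0: 2 a_2 - a_1 + 3 a_0 = 0  ->  2 a_2 = a_1 - 3 a_0 = -9  ->  a_2 = -9/2
  x^1: 6 a_3 - 2 a_2 + a_1 - a_0 = 0  ->  6 a_3 = 2 a_2 - a_1 + a_0 = -6  ->  a_3 = -1
  x^2: 12 a_4 - 3 a_3 - a_2 - a_1 = 0  ->  12 a_4 = 3 a_3 + a_2 + a_1 = -15/2  ->  a_4 = -5/8
Truncated series: y(x) = 3 - (9/2) x^2 - x^3 - (5/8) x^4 + O(x^5).

a_0 = 3; a_1 = 0; a_2 = -9/2; a_3 = -1; a_4 = -5/8


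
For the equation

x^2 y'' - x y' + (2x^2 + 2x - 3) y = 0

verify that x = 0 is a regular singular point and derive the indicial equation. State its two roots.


Divide by x^2 to reach normal form y'' + P_1(x) y' + P_2(x) y = 0 with P_1(x) = -1/x and P_2(x) = 2 + 2/x - 3/x^2.
x = 0 is a singular point because the y'-coefficient -1/x has a pole at x = 0 and the y-coefficient 2 + 2/x - 3/x^2 has a pole at x = 0.
It is a regular singular point because x P_1(x) = p(x) = -1 and x^2 P_2(x) = q(x) = 2x^2 + 2x - 3 are polynomials, hence analytic at x = 0.
p(0) = -1,  q(0) = -3.
Indicial equation: r(r-1) + p(0) r + q(0) = 0, i.e. r^2 + (p(0) - 1) r + q(0) = 0, i.e. r^2 - 2 r - 3 = 0.
Discriminant: (-2)^2 - 4(-3) = 16, so r = (2 ± 4)/2.
Solving: r_1 = 3, r_2 = -1.

indicial: r^2 - 2 r - 3 = 0; roots r_1 = 3, r_2 = -1


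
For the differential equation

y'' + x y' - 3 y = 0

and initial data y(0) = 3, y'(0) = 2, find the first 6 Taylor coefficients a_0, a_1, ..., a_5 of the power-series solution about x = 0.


Ansatz: y(x) = sum_{n>=0} a_n x^n, so y'(x) = sum_{n>=1} n a_n x^(n-1) and y''(x) = sum_{n>=2} n(n-1) a_n x^(n-2).
Substitute into P(x) y'' + Q(x) y' + R(x) y = 0 with P(x) = 1, Q(x) = x, R(x) = -3, and match powers of x.
Initial conditions: a_0 = 3, a_1 = 2.
Setting the coefficient of each power of x to zero and solving order by order (substituting the coefficients already found):
  x^0: 2 a_2 - 3 a_0 = 0  ->  2 a_2 = 3 a_0 = 9  ->  a_2 = 9/2
  x^1: 6 a_3 - 2 a_1 = 0  ->  6 a_3 = 2 a_1 = 4  ->  a_3 = 2/3
  x^2: 12 a_4 - a_2 = 0  ->  12 a_4 = a_2 = 9/2  ->  a_4 = 3/8
  x^3: 20 a_5 = 0  ->  a_5 = 0
Truncated series: y(x) = 3 + 2 x + (9/2) x^2 + (2/3) x^3 + (3/8) x^4 + O(x^6).

a_0 = 3; a_1 = 2; a_2 = 9/2; a_3 = 2/3; a_4 = 3/8; a_5 = 0


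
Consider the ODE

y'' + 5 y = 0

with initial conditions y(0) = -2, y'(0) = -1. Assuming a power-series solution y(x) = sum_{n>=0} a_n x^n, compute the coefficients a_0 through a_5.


Ansatz: y(x) = sum_{n>=0} a_n x^n, so y'(x) = sum_{n>=1} n a_n x^(n-1) and y''(x) = sum_{n>=2} n(n-1) a_n x^(n-2).
Substitute into P(x) y'' + Q(x) y' + R(x) y = 0 with P(x) = 1, Q(x) = 0, R(x) = 5, and match powers of x.
Initial conditions: a_0 = -2, a_1 = -1.
Setting the coefficient of each power of x to zero and solving order by order (substituting the coefficients already found):
  x^0: 2 a_2 + 5 a_0 = 0  ->  2 a_2 = -5 a_0 = 10  ->  a_2 = 5
  x^1: 6 a_3 + 5 a_1 = 0  ->  6 a_3 = -5 a_1 = 5  ->  a_3 = 5/6
  x^2: 12 a_4 + 5 a_2 = 0  ->  12 a_4 = -5 a_2 = -25  ->  a_4 = -25/12
  x^3: 20 a_5 + 5 a_3 = 0  ->  20 a_5 = -5 a_3 = -25/6  ->  a_5 = -5/24
Truncated series: y(x) = -2 - x + 5 x^2 + (5/6) x^3 - (25/12) x^4 - (5/24) x^5 + O(x^6).

a_0 = -2; a_1 = -1; a_2 = 5; a_3 = 5/6; a_4 = -25/12; a_5 = -5/24


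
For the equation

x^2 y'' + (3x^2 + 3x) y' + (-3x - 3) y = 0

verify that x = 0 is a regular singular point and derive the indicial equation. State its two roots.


Divide by x^2 to reach normal form y'' + P_1(x) y' + P_2(x) y = 0 with P_1(x) = 3 + 3/x and P_2(x) = -3/x - 3/x^2.
x = 0 is a singular point because the y'-coefficient 3 + 3/x has a pole at x = 0 and the y-coefficient -3/x - 3/x^2 has a pole at x = 0.
It is a regular singular point because x P_1(x) = p(x) = 3x + 3 and x^2 P_2(x) = q(x) = -3x - 3 are polynomials, hence analytic at x = 0.
p(0) = 3,  q(0) = -3.
Indicial equation: r(r-1) + p(0) r + q(0) = 0, i.e. r^2 + (p(0) - 1) r + q(0) = 0, i.e. r^2 + 2 r - 3 = 0.
Discriminant: (2)^2 - 4(-3) = 16, so r = (-2 ± 4)/2.
Solving: r_1 = 1, r_2 = -3.

indicial: r^2 + 2 r - 3 = 0; roots r_1 = 1, r_2 = -3


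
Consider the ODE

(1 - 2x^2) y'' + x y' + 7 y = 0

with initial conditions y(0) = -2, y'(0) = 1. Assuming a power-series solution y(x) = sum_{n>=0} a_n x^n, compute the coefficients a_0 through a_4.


Ansatz: y(x) = sum_{n>=0} a_n x^n, so y'(x) = sum_{n>=1} n a_n x^(n-1) and y''(x) = sum_{n>=2} n(n-1) a_n x^(n-2).
Substitute into P(x) y'' + Q(x) y' + R(x) y = 0 with P(x) = 1 - 2x^2, Q(x) = x, R(x) = 7, and match powers of x.
Initial conditions: a_0 = -2, a_1 = 1.
Setting the coefficient of each power of x to zero and solving order by order (substituting the coefficients already found):
  x^0: 2 a_2 + 7 a_0 = 0  ->  2 a_2 = -7 a_0 = 14  ->  a_2 = 7
  x^1: 6 a_3 + 8 a_1 = 0  ->  6 a_3 = -8 a_1 = -8  ->  a_3 = -4/3
  x^2: 12 a_4 + 5 a_2 = 0  ->  12 a_4 = -5 a_2 = -35  ->  a_4 = -35/12
Truncated series: y(x) = -2 + x + 7 x^2 - (4/3) x^3 - (35/12) x^4 + O(x^5).

a_0 = -2; a_1 = 1; a_2 = 7; a_3 = -4/3; a_4 = -35/12


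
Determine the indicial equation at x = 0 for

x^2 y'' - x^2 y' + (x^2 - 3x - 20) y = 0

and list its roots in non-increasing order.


Divide by x^2 to reach normal form y'' + P_1(x) y' + P_2(x) y = 0 with P_1(x) = -1 and P_2(x) = 1 - 3/x - 20/x^2.
x = 0 is a singular point because the y-coefficient 1 - 3/x - 20/x^2 has a pole at x = 0.
It is a regular singular point because x P_1(x) = p(x) = -x and x^2 P_2(x) = q(x) = x^2 - 3x - 20 are polynomials, hence analytic at x = 0.
p(0) = 0,  q(0) = -20.
Indicial equation: r(r-1) + p(0) r + q(0) = 0, i.e. r^2 + (p(0) - 1) r + q(0) = 0, i.e. r^2 - 1 r - 20 = 0.
Discriminant: (-1)^2 - 4(-20) = 81, so r = (1 ± 9)/2.
Solving: r_1 = 5, r_2 = -4.

indicial: r^2 - 1 r - 20 = 0; roots r_1 = 5, r_2 = -4


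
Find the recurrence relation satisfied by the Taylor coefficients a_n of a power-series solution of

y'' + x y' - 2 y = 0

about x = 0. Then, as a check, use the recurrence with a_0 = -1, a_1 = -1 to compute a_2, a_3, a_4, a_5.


Substitute y = sum_n a_n x^n.
y''(x) has coefficient (n+2)(n+1) a_{n+2} at x^n;
x y'(x) has coefficient n a_n at x^n (shift);
-2 y(x) has coefficient -2 a_n at x^n.
Matching x^n: (n+2)(n+1) a_{n+2} + (n - 2) a_n = 0.
Thus a_{n+2} = (-n + 2) / ((n+1)(n+2)) * a_n.

Check with a_0 = -1, a_1 = -1 (apply the recurrence for n = 0, 1, 2, 3): a_0 = -1, a_1 = -1, a_2 = -1, a_3 = -1/6, a_4 = 0, a_5 = 1/120.

a_(n+2) = (-n + 2) / ((n+1)(n+2)) * a_n; check: a_0 = -1, a_1 = -1, a_2 = -1, a_3 = -1/6, a_4 = 0, a_5 = 1/120


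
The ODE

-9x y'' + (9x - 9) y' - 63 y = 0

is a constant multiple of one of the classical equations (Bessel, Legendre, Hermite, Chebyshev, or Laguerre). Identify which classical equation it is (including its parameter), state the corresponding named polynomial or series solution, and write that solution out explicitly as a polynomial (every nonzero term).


All three coefficients share the factor -9; dividing through by -9 gives  x y'' + (1 - x) y' + 7 y = 0.
This matches the Laguerre equation x y'' + (1 - x) y' + n y = 0 with n = 7; the polynomial solution is L_7(x).
With y = sum_k a_k x^k, matching x^k gives (k+1)k a_{k+1} + (k+1) a_{k+1} - k a_k + n a_k = 0, i.e. (k+1)^2 a_{k+1} = (k - n) a_k = (k - 7) a_k. The right side vanishes at k = 7, so the series terminates at degree 7.
Standard normalization L_n(0) = 1 gives a_0 = 1. Work upward with a_{k+1} = (k - 7) a_k / (k+1)^2:
  a_1 = (0 - 7)(1) / 1^2 = -7/1 = -7
  a_2 = (1 - 7)(-7) / 2^2 = 42/4 = 21/2
  a_3 = (2 - 7)(21/2) / 3^2 = (-105/2)/9 = -35/6
  a_4 = (3 - 7)(-35/6) / 4^2 = (70/3)/16 = 35/24
  a_5 = (4 - 7)(35/24) / 5^2 = (-35/8)/25 = -7/40
  a_6 = (5 - 7)(-7/40) / 6^2 = (7/20)/36 = 7/720
  a_7 = (6 - 7)(7/720) / 7^2 = (-7/720)/49 = -1/5040
Hence L_7(x) = -x^7/5040 + 7 x^6/720 - 7 x^5/40 + 35 x^4/24 - 35 x^3/6 + 21 x^2/2 - 7 x + 1.

L_7(x); series = -x^7/5040 + 7 x^6/720 - 7 x^5/40 + 35 x^4/24 - 35 x^3/6 + 21 x^2/2 - 7 x + 1


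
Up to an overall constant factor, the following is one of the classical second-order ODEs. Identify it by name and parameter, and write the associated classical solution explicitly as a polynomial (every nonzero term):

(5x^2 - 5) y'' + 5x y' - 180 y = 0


All three coefficients share the factor -5; dividing through by -5 gives  (1 - x^2) y'' - x y' + 36 y = 0.
This matches the Chebyshev equation (1 - x^2) y'' - x y' + n^2 y = 0 (note the -x y' term, not -2x y') with n^2 = 36, so n = 6; the polynomial solution is T_6(x).
With y = sum_k a_k x^k, matching x^k gives (k+2)(k+1) a_{k+2} = (k^2 - n^2) a_k = (k - 6)(k + 6) a_k. The right side vanishes at k = 6, so the series with the parity of 6 terminates at degree 6.
Standard normalization: leading coefficient of T_n is 2^(n-1), so a_6 = 2^5 = 32. Work downward with a_k = (k+1)(k+2) a_{k+2} / ((k - 6)(k + 6)):
  a_4 = (5)(6)(32) / ((4 - 6)(4 + 6)) = 960/(-20) = -48
  a_2 = (3)(4)(-48) / ((2 - 6)(2 + 6)) = -576/(-32) = 18
  a_0 = (1)(2)(18) / ((0 - 6)(0 + 6)) = 36/(-36) = -1
Hence T_6(x) = 32 x^6 - 48 x^4 + 18 x^2 - 1.

T_6(x); series = 32 x^6 - 48 x^4 + 18 x^2 - 1


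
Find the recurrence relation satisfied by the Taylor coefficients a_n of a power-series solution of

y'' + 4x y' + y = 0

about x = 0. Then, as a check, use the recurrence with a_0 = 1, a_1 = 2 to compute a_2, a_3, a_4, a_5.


Substitute y = sum_n a_n x^n.
y''(x) has coefficient (n+2)(n+1) a_{n+2} at x^n;
4 x y'(x) has coefficient 4 n a_n at x^n (shift);
y(x) has coefficient 1 a_n at x^n.
Matching x^n: (n+2)(n+1) a_{n+2} + (4n + 1) a_n = 0.
Thus a_{n+2} = (-4n - 1) / ((n+1)(n+2)) * a_n.

Check with a_0 = 1, a_1 = 2 (apply the recurrence for n = 0, 1, 2, 3): a_0 = 1, a_1 = 2, a_2 = -1/2, a_3 = -5/3, a_4 = 3/8, a_5 = 13/12.

a_(n+2) = (-4n - 1) / ((n+1)(n+2)) * a_n; check: a_0 = 1, a_1 = 2, a_2 = -1/2, a_3 = -5/3, a_4 = 3/8, a_5 = 13/12


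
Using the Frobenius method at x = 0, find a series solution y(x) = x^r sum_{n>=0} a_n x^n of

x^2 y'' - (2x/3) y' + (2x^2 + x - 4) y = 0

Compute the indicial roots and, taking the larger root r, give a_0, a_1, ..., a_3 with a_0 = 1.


Write in Frobenius form y'' + (p(x)/x) y' + (q(x)/x^2) y = 0:
  p(x) = -2/3,  q(x) = 2x^2 + x - 4.
Indicial equation: r(r-1) + (-2/3) r + (-4) = 0 -> roots r_1 = 3, r_2 = -4/3.
Take r = r_1 = 3. Let y(x) = x^r sum_{n>=0} a_n x^n with a_0 = 1.
Substitute y = x^r sum a_n x^n and match x^{r+n}. The recurrence is
  D(n) a_n + 1 a_{n-1} + 2 a_{n-2} = 0,  where D(n) = (r+n)(r+n-1) + (-2/3)(r+n) + (-4).
  a_n = [-1 a_{n-1} - 2 a_{n-2}] / D(n).
Since the indicial polynomial factors as (r - r_1)(r - r_2), D(n) = (r_1 + n - r_1)(r_1 + n - r_2) = n(n + 13/3).
Evaluating step by step (a_0 = 1):
  n = 1: D(1) = 1(1 + 13/3) = 16/3; numerator = -1(1) = -1; a_1 = (-1)/(16/3) = -3/16
  n = 2: D(2) = 2(2 + 13/3) = 38/3; numerator = -1(-3/16) - 2(1) = -29/16; a_2 = (-29/16)/(38/3) = -87/608
  n = 3: D(3) = 3(3 + 13/3) = 22; numerator = -1(-87/608) - 2(-3/16) = 315/608; a_3 = (315/608)/(22) = 315/13376

r = 3; a_0 = 1; a_1 = -3/16; a_2 = -87/608; a_3 = 315/13376


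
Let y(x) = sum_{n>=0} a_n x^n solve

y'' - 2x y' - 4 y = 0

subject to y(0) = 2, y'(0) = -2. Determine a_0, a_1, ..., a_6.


Ansatz: y(x) = sum_{n>=0} a_n x^n, so y'(x) = sum_{n>=1} n a_n x^(n-1) and y''(x) = sum_{n>=2} n(n-1) a_n x^(n-2).
Substitute into P(x) y'' + Q(x) y' + R(x) y = 0 with P(x) = 1, Q(x) = -2x, R(x) = -4, and match powers of x.
Initial conditions: a_0 = 2, a_1 = -2.
Setting the coefficient of each power of x to zero and solving order by order (substituting the coefficients already found):
  x^0: 2 a_2 - 4 a_0 = 0  ->  2 a_2 = 4 a_0 = 8  ->  a_2 = 4
  x^1: 6 a_3 - 6 a_1 = 0  ->  6 a_3 = 6 a_1 = -12  ->  a_3 = -2
  x^2: 12 a_4 - 8 a_2 = 0  ->  12 a_4 = 8 a_2 = 32  ->  a_4 = 8/3
  x^3: 20 a_5 - 10 a_3 = 0  ->  20 a_5 = 10 a_3 = -20  ->  a_5 = -1
  x^4: 30 a_6 - 12 a_4 = 0  ->  30 a_6 = 12 a_4 = 32  ->  a_6 = 16/15
Truncated series: y(x) = 2 - 2 x + 4 x^2 - 2 x^3 + (8/3) x^4 - x^5 + (16/15) x^6 + O(x^7).

a_0 = 2; a_1 = -2; a_2 = 4; a_3 = -2; a_4 = 8/3; a_5 = -1; a_6 = 16/15


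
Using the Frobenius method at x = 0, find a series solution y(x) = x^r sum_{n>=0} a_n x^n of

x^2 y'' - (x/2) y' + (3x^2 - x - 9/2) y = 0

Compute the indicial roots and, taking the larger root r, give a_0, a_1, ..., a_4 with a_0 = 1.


Write in Frobenius form y'' + (p(x)/x) y' + (q(x)/x^2) y = 0:
  p(x) = -1/2,  q(x) = 3x^2 - x - 9/2.
Indicial equation: r(r-1) + (-1/2) r + (-9/2) = 0 -> roots r_1 = 3, r_2 = -3/2.
Take r = r_1 = 3. Let y(x) = x^r sum_{n>=0} a_n x^n with a_0 = 1.
Substitute y = x^r sum a_n x^n and match x^{r+n}. The recurrence is
  D(n) a_n - 1 a_{n-1} + 3 a_{n-2} = 0,  where D(n) = (r+n)(r+n-1) + (-1/2)(r+n) + (-9/2).
  a_n = [1 a_{n-1} - 3 a_{n-2}] / D(n).
Since the indicial polynomial factors as (r - r_1)(r - r_2), D(n) = (r_1 + n - r_1)(r_1 + n - r_2) = n(n + 9/2).
Evaluating step by step (a_0 = 1):
  n = 1: D(1) = 1(1 + 9/2) = 11/2; numerator = 1(1) = 1; a_1 = (1)/(11/2) = 2/11
  n = 2: D(2) = 2(2 + 9/2) = 13; numerator = 1(2/11) - 3(1) = -31/11; a_2 = (-31/11)/(13) = -31/143
  n = 3: D(3) = 3(3 + 9/2) = 45/2; numerator = 1(-31/143) - 3(2/11) = -109/143; a_3 = (-109/143)/(45/2) = -218/6435
  n = 4: D(4) = 4(4 + 9/2) = 34; numerator = 1(-218/6435) - 3(-31/143) = 3967/6435; a_4 = (3967/6435)/(34) = 3967/218790

r = 3; a_0 = 1; a_1 = 2/11; a_2 = -31/143; a_3 = -218/6435; a_4 = 3967/218790


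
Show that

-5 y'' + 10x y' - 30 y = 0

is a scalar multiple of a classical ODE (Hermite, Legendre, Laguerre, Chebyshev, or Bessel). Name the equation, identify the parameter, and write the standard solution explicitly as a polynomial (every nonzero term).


All three coefficients share the factor -5; dividing through by -5 gives  y'' - 2x y' + 6 y = 0.
This matches the Hermite equation y'' - 2x y' + 2n y = 0 with 2n = 6, so n = 3; the polynomial solution is H_3(x).
With y = sum_k a_k x^k, matching x^k gives (k+2)(k+1) a_{k+2} = 2(k - n) a_k = 2(k - 3) a_k. The right side vanishes at k = 3, so the series with the parity of 3 terminates at degree 3.
Standard normalization: leading coefficient of H_n is 2^n, so a_3 = 2^3 = 8. Work downward with a_k = (k+1)(k+2) a_{k+2} / (2(k - n)):
  a_1 = (2)(3)(8) / (2(1 - 3)) = 48/(-4) = -12
Hence H_3(x) = 8 x^3 - 12 x.

H_3(x); series = 8 x^3 - 12 x


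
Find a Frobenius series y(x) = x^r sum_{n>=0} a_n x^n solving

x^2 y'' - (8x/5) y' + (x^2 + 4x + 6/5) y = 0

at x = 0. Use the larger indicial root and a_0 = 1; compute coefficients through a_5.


Write in Frobenius form y'' + (p(x)/x) y' + (q(x)/x^2) y = 0:
  p(x) = -8/5,  q(x) = x^2 + 4x + 6/5.
Indicial equation: r(r-1) + (-8/5) r + (6/5) = 0 -> roots r_1 = 2, r_2 = 3/5.
Take r = r_1 = 2. Let y(x) = x^r sum_{n>=0} a_n x^n with a_0 = 1.
Substitute y = x^r sum a_n x^n and match x^{r+n}. The recurrence is
  D(n) a_n + 4 a_{n-1} + 1 a_{n-2} = 0,  where D(n) = (r+n)(r+n-1) + (-8/5)(r+n) + (6/5).
  a_n = [-4 a_{n-1} - 1 a_{n-2}] / D(n).
Since the indicial polynomial factors as (r - r_1)(r - r_2), D(n) = (r_1 + n - r_1)(r_1 + n - r_2) = n(n + 7/5).
Evaluating step by step (a_0 = 1):
  n = 1: D(1) = 1(1 + 7/5) = 12/5; numerator = -4(1) = -4; a_1 = (-4)/(12/5) = -5/3
  n = 2: D(2) = 2(2 + 7/5) = 34/5; numerator = -4(-5/3) - 1(1) = 17/3; a_2 = (17/3)/(34/5) = 5/6
  n = 3: D(3) = 3(3 + 7/5) = 66/5; numerator = -4(5/6) - 1(-5/3) = -5/3; a_3 = (-5/3)/(66/5) = -25/198
  n = 4: D(4) = 4(4 + 7/5) = 108/5; numerator = -4(-25/198) - 1(5/6) = -65/198; a_4 = (-65/198)/(108/5) = -325/21384
  n = 5: D(5) = 5(5 + 7/5) = 32; numerator = -4(-325/21384) - 1(-25/198) = 500/2673; a_5 = (500/2673)/(32) = 125/21384

r = 2; a_0 = 1; a_1 = -5/3; a_2 = 5/6; a_3 = -25/198; a_4 = -325/21384; a_5 = 125/21384


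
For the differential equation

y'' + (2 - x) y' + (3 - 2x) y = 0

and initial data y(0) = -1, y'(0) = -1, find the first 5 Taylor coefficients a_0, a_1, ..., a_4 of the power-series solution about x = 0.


Ansatz: y(x) = sum_{n>=0} a_n x^n, so y'(x) = sum_{n>=1} n a_n x^(n-1) and y''(x) = sum_{n>=2} n(n-1) a_n x^(n-2).
Substitute into P(x) y'' + Q(x) y' + R(x) y = 0 with P(x) = 1, Q(x) = 2 - x, R(x) = 3 - 2x, and match powers of x.
Initial conditions: a_0 = -1, a_1 = -1.
Setting the coefficient of each power of x to zero and solving order by order (substituting the coefficients already found):
  x^0: 2 a_2 + 2 a_1 + 3 a_0 = 0  ->  2 a_2 = -2 a_1 - 3 a_0 = 5  ->  a_2 = 5/2
  x^1: 6 a_3 + 4 a_2 + 2 a_1 - 2 a_0 = 0  ->  6 a_3 = -4 a_2 - 2 a_1 + 2 a_0 = -10  ->  a_3 = -5/3
  x^2: 12 a_4 + 6 a_3 + a_2 - 2 a_1 = 0  ->  12 a_4 = -6 a_3 - a_2 + 2 a_1 = 11/2  ->  a_4 = 11/24
Truncated series: y(x) = -1 - x + (5/2) x^2 - (5/3) x^3 + (11/24) x^4 + O(x^5).

a_0 = -1; a_1 = -1; a_2 = 5/2; a_3 = -5/3; a_4 = 11/24


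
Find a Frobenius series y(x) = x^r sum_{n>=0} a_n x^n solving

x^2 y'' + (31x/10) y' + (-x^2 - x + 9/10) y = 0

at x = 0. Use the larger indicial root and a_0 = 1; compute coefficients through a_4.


Write in Frobenius form y'' + (p(x)/x) y' + (q(x)/x^2) y = 0:
  p(x) = 31/10,  q(x) = -x^2 - x + 9/10.
Indicial equation: r(r-1) + (31/10) r + (9/10) = 0 -> roots r_1 = -3/5, r_2 = -3/2.
Take r = r_1 = -3/5. Let y(x) = x^r sum_{n>=0} a_n x^n with a_0 = 1.
Substitute y = x^r sum a_n x^n and match x^{r+n}. The recurrence is
  D(n) a_n - 1 a_{n-1} - 1 a_{n-2} = 0,  where D(n) = (r+n)(r+n-1) + (31/10)(r+n) + (9/10).
  a_n = [1 a_{n-1} + 1 a_{n-2}] / D(n).
Since the indicial polynomial factors as (r - r_1)(r - r_2), D(n) = (r_1 + n - r_1)(r_1 + n - r_2) = n(n + 9/10).
Evaluating step by step (a_0 = 1):
  n = 1: D(1) = 1(1 + 9/10) = 19/10; numerator = 1(1) = 1; a_1 = (1)/(19/10) = 10/19
  n = 2: D(2) = 2(2 + 9/10) = 29/5; numerator = 1(10/19) + 1(1) = 29/19; a_2 = (29/19)/(29/5) = 5/19
  n = 3: D(3) = 3(3 + 9/10) = 117/10; numerator = 1(5/19) + 1(10/19) = 15/19; a_3 = (15/19)/(117/10) = 50/741
  n = 4: D(4) = 4(4 + 9/10) = 98/5; numerator = 1(50/741) + 1(5/19) = 245/741; a_4 = (245/741)/(98/5) = 25/1482

r = -3/5; a_0 = 1; a_1 = 10/19; a_2 = 5/19; a_3 = 50/741; a_4 = 25/1482


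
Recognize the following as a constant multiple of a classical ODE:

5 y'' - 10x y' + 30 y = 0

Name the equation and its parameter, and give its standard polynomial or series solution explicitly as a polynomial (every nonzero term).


All three coefficients share the factor 5; dividing through by 5 gives  y'' - 2x y' + 6 y = 0.
This matches the Hermite equation y'' - 2x y' + 2n y = 0 with 2n = 6, so n = 3; the polynomial solution is H_3(x).
With y = sum_k a_k x^k, matching x^k gives (k+2)(k+1) a_{k+2} = 2(k - n) a_k = 2(k - 3) a_k. The right side vanishes at k = 3, so the series with the parity of 3 terminates at degree 3.
Standard normalization: leading coefficient of H_n is 2^n, so a_3 = 2^3 = 8. Work downward with a_k = (k+1)(k+2) a_{k+2} / (2(k - n)):
  a_1 = (2)(3)(8) / (2(1 - 3)) = 48/(-4) = -12
Hence H_3(x) = 8 x^3 - 12 x.

H_3(x); series = 8 x^3 - 12 x


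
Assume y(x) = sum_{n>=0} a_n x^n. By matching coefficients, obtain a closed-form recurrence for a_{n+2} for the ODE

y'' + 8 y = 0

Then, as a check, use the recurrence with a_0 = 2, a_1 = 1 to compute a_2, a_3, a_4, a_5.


Substitute y = sum_n a_n x^n into y'' + (const) y = 0.
y''(x) = sum_{n>=0} (n+2)(n+1) a_{n+2} x^n.
The ODE becomes sum_n [(n+2)(n+1) a_{n+2} + 8 a_n] x^n = 0.
Setting each coefficient to zero gives the recurrence:
  (n+2)(n+1) a_{n+2} + 8 a_n = 0,
  a_{n+2} = -8 / ((n+1)(n+2)) a_n.

Check with a_0 = 2, a_1 = 1 (apply the recurrence for n = 0, 1, 2, 3): a_0 = 2, a_1 = 1, a_2 = -8, a_3 = -4/3, a_4 = 16/3, a_5 = 8/15.

a_{n+2} = -8/((n+1)(n+2)) * a_n; check: a_0 = 2, a_1 = 1, a_2 = -8, a_3 = -4/3, a_4 = 16/3, a_5 = 8/15


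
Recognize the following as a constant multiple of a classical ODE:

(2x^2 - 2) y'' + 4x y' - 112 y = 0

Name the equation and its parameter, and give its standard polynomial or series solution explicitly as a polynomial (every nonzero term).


All three coefficients share the factor -2; dividing through by -2 gives  (1 - x^2) y'' - 2x y' + 56 y = 0.
This matches the Legendre equation (1 - x^2) y'' - 2x y' + n(n+1) y = 0 (note the -2x y' term) with n(n+1) = 56, so n = 7; the polynomial solution is P_7(x).
With y = sum_k a_k x^k, matching x^k gives (k+2)(k+1) a_{k+2} = [k(k+1) - n(n+1)] a_k = (k - 7)(k + 8) a_k. The right side vanishes at k = 7, so the series with the parity of 7 terminates at degree 7.
Standard normalization (P_n(1) = 1): leading coefficient (2n)!/(2^n (n!)^2) = 87178291200/(128*25401600) = 429/16, so a_7 = 429/16. Work downward with a_k = (k+1)(k+2) a_{k+2} / ((k - 7)(k + 8)):
  a_5 = (6)(7)(429/16) / ((5 - 7)(5 + 8)) = (9009/8)/(-26) = -693/16
  a_3 = (4)(5)(-693/16) / ((3 - 7)(3 + 8)) = (-3465/4)/(-44) = 315/16
  a_1 = (2)(3)(315/16) / ((1 - 7)(1 + 8)) = (945/8)/(-54) = -35/16
Hence P_7(x) = 429 x^7/16 - 693 x^5/16 + 315 x^3/16 - 35 x/16.

P_7(x); series = 429 x^7/16 - 693 x^5/16 + 315 x^3/16 - 35 x/16


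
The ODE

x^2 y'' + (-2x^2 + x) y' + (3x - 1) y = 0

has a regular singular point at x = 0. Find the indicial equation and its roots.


Divide by x^2 to reach normal form y'' + P_1(x) y' + P_2(x) y = 0 with P_1(x) = -2 + 1/x and P_2(x) = 3/x - 1/x^2.
x = 0 is a singular point because the y'-coefficient -2 + 1/x has a pole at x = 0 and the y-coefficient 3/x - 1/x^2 has a pole at x = 0.
It is a regular singular point because x P_1(x) = p(x) = 1 - 2x and x^2 P_2(x) = q(x) = 3x - 1 are polynomials, hence analytic at x = 0.
p(0) = 1,  q(0) = -1.
Indicial equation: r(r-1) + p(0) r + q(0) = 0, i.e. r^2 + (p(0) - 1) r + q(0) = 0, i.e. r^2 - 1 = 0.
Discriminant: (0)^2 - 4(-1) = 4, so r = (0 ± 2)/2.
Solving: r_1 = 1, r_2 = -1.

indicial: r^2 - 1 = 0; roots r_1 = 1, r_2 = -1


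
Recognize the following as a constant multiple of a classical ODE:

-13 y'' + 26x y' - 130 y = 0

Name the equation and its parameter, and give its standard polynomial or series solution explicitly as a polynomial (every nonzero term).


All three coefficients share the factor -13; dividing through by -13 gives  y'' - 2x y' + 10 y = 0.
This matches the Hermite equation y'' - 2x y' + 2n y = 0 with 2n = 10, so n = 5; the polynomial solution is H_5(x).
With y = sum_k a_k x^k, matching x^k gives (k+2)(k+1) a_{k+2} = 2(k - n) a_k = 2(k - 5) a_k. The right side vanishes at k = 5, so the series with the parity of 5 terminates at degree 5.
Standard normalization: leading coefficient of H_n is 2^n, so a_5 = 2^5 = 32. Work downward with a_k = (k+1)(k+2) a_{k+2} / (2(k - n)):
  a_3 = (4)(5)(32) / (2(3 - 5)) = 640/(-4) = -160
  a_1 = (2)(3)(-160) / (2(1 - 5)) = -960/(-8) = 120
Hence H_5(x) = 32 x^5 - 160 x^3 + 120 x.

H_5(x); series = 32 x^5 - 160 x^3 + 120 x


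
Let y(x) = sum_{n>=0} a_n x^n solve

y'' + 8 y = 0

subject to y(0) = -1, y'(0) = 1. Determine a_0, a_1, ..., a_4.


Ansatz: y(x) = sum_{n>=0} a_n x^n, so y'(x) = sum_{n>=1} n a_n x^(n-1) and y''(x) = sum_{n>=2} n(n-1) a_n x^(n-2).
Substitute into P(x) y'' + Q(x) y' + R(x) y = 0 with P(x) = 1, Q(x) = 0, R(x) = 8, and match powers of x.
Initial conditions: a_0 = -1, a_1 = 1.
Setting the coefficient of each power of x to zero and solving order by order (substituting the coefficients already found):
  x^0: 2 a_2 + 8 a_0 = 0  ->  2 a_2 = -8 a_0 = 8  ->  a_2 = 4
  x^1: 6 a_3 + 8 a_1 = 0  ->  6 a_3 = -8 a_1 = -8  ->  a_3 = -4/3
  x^2: 12 a_4 + 8 a_2 = 0  ->  12 a_4 = -8 a_2 = -32  ->  a_4 = -8/3
Truncated series: y(x) = -1 + x + 4 x^2 - (4/3) x^3 - (8/3) x^4 + O(x^5).

a_0 = -1; a_1 = 1; a_2 = 4; a_3 = -4/3; a_4 = -8/3


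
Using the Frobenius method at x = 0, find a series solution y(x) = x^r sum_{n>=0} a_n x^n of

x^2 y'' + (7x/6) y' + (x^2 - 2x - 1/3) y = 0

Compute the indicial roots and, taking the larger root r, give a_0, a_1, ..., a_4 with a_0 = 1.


Write in Frobenius form y'' + (p(x)/x) y' + (q(x)/x^2) y = 0:
  p(x) = 7/6,  q(x) = x^2 - 2x - 1/3.
Indicial equation: r(r-1) + (7/6) r + (-1/3) = 0 -> roots r_1 = 1/2, r_2 = -2/3.
Take r = r_1 = 1/2. Let y(x) = x^r sum_{n>=0} a_n x^n with a_0 = 1.
Substitute y = x^r sum a_n x^n and match x^{r+n}. The recurrence is
  D(n) a_n - 2 a_{n-1} + 1 a_{n-2} = 0,  where D(n) = (r+n)(r+n-1) + (7/6)(r+n) + (-1/3).
  a_n = [2 a_{n-1} - 1 a_{n-2}] / D(n).
Since the indicial polynomial factors as (r - r_1)(r - r_2), D(n) = (r_1 + n - r_1)(r_1 + n - r_2) = n(n + 7/6).
Evaluating step by step (a_0 = 1):
  n = 1: D(1) = 1(1 + 7/6) = 13/6; numerator = 2(1) = 2; a_1 = (2)/(13/6) = 12/13
  n = 2: D(2) = 2(2 + 7/6) = 19/3; numerator = 2(12/13) - 1(1) = 11/13; a_2 = (11/13)/(19/3) = 33/247
  n = 3: D(3) = 3(3 + 7/6) = 25/2; numerator = 2(33/247) - 1(12/13) = -162/247; a_3 = (-162/247)/(25/2) = -324/6175
  n = 4: D(4) = 4(4 + 7/6) = 62/3; numerator = 2(-324/6175) - 1(33/247) = -1473/6175; a_4 = (-1473/6175)/(62/3) = -4419/382850

r = 1/2; a_0 = 1; a_1 = 12/13; a_2 = 33/247; a_3 = -324/6175; a_4 = -4419/382850


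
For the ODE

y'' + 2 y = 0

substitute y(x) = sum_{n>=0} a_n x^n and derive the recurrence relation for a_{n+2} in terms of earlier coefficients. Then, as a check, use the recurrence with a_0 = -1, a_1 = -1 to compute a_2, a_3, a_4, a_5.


Substitute y = sum_n a_n x^n into y'' + (const) y = 0.
y''(x) = sum_{n>=0} (n+2)(n+1) a_{n+2} x^n.
The ODE becomes sum_n [(n+2)(n+1) a_{n+2} + 2 a_n] x^n = 0.
Setting each coefficient to zero gives the recurrence:
  (n+2)(n+1) a_{n+2} + 2 a_n = 0,
  a_{n+2} = -2 / ((n+1)(n+2)) a_n.

Check with a_0 = -1, a_1 = -1 (apply the recurrence for n = 0, 1, 2, 3): a_0 = -1, a_1 = -1, a_2 = 1, a_3 = 1/3, a_4 = -1/6, a_5 = -1/30.

a_{n+2} = -2/((n+1)(n+2)) * a_n; check: a_0 = -1, a_1 = -1, a_2 = 1, a_3 = 1/3, a_4 = -1/6, a_5 = -1/30


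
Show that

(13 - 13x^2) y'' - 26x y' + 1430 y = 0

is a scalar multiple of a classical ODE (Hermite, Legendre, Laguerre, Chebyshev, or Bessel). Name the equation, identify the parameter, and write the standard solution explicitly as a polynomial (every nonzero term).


All three coefficients share the factor 13; dividing through by 13 gives  (1 - x^2) y'' - 2x y' + 110 y = 0.
This matches the Legendre equation (1 - x^2) y'' - 2x y' + n(n+1) y = 0 (note the -2x y' term) with n(n+1) = 110, so n = 10; the polynomial solution is P_10(x).
With y = sum_k a_k x^k, matching x^k gives (k+2)(k+1) a_{k+2} = [k(k+1) - n(n+1)] a_k = (k - 10)(k + 11) a_k. The right side vanishes at k = 10, so the series with the parity of 10 terminates at degree 10.
Standard normalization (P_n(1) = 1): leading coefficient (2n)!/(2^n (n!)^2) = 2432902008176640000/(1024*13168189440000) = 46189/256, so a_10 = 46189/256. Work downward with a_k = (k+1)(k+2) a_{k+2} / ((k - 10)(k + 11)):
  a_8 = (9)(10)(46189/256) / ((8 - 10)(8 + 11)) = (2078505/128)/(-38) = -109395/256
  a_6 = (7)(8)(-109395/256) / ((6 - 10)(6 + 11)) = (-765765/32)/(-68) = 45045/128
  a_4 = (5)(6)(45045/128) / ((4 - 10)(4 + 11)) = (675675/64)/(-90) = -15015/128
  a_2 = (3)(4)(-15015/128) / ((2 - 10)(2 + 11)) = (-45045/32)/(-104) = 3465/256
  a_0 = (1)(2)(3465/256) / ((0 - 10)(0 + 11)) = (3465/128)/(-110) = -63/256
Hence P_10(x) = 46189 x^10/256 - 109395 x^8/256 + 45045 x^6/128 - 15015 x^4/128 + 3465 x^2/256 - 63/256.

P_10(x); series = 46189 x^10/256 - 109395 x^8/256 + 45045 x^6/128 - 15015 x^4/128 + 3465 x^2/256 - 63/256


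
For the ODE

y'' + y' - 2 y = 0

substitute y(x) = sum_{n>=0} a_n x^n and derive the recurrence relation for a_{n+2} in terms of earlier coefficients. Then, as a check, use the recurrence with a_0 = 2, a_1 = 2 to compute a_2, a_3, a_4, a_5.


Substitute y = sum_n a_n x^n.
y''(x) has coefficient (n+2)(n+1) a_{n+2} at x^n;
y'(x) has coefficient (n+1) a_{n+1} at x^n;
-2 y(x) has coefficient -2 a_n at x^n.
Matching x^n: (n+2)(n+1) a_{n+2} + (n+1) a_{n+1} - 2 a_n = 0.
Thus a_{n+2} = [-(n+1) a_{n+1} + 2 a_n] / ((n+1)(n+2)).

Check with a_0 = 2, a_1 = 2 (apply the recurrence for n = 0, 1, 2, 3): a_0 = 2, a_1 = 2, a_2 = 1, a_3 = 1/3, a_4 = 1/12, a_5 = 1/60.

a_(n+2) = [-(n+1) a_(n+1) + 2 a_n] / ((n+1)(n+2)); check: a_0 = 2, a_1 = 2, a_2 = 1, a_3 = 1/3, a_4 = 1/12, a_5 = 1/60


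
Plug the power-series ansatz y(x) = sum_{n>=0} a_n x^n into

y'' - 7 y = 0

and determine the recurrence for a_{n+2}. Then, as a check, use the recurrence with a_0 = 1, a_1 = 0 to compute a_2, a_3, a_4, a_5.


Substitute y = sum_n a_n x^n into y'' + (const) y = 0.
y''(x) = sum_{n>=0} (n+2)(n+1) a_{n+2} x^n.
The ODE becomes sum_n [(n+2)(n+1) a_{n+2} - 7 a_n] x^n = 0.
Setting each coefficient to zero gives the recurrence:
  (n+2)(n+1) a_{n+2} - 7 a_n = 0,
  a_{n+2} = 7 / ((n+1)(n+2)) a_n.

Check with a_0 = 1, a_1 = 0 (apply the recurrence for n = 0, 1, 2, 3): a_0 = 1, a_1 = 0, a_2 = 7/2, a_3 = 0, a_4 = 49/24, a_5 = 0.

a_{n+2} = 7/((n+1)(n+2)) * a_n; check: a_0 = 1, a_1 = 0, a_2 = 7/2, a_3 = 0, a_4 = 49/24, a_5 = 0


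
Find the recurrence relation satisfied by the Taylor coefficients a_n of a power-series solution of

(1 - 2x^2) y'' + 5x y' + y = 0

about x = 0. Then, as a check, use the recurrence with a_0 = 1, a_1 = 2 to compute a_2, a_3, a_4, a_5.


Substitute y = sum_n a_n x^n.
(1 - 2 x^2) y'' contributes (n+2)(n+1) a_{n+2} - 2 n(n-1) a_n at x^n.
5 x y'(x) contributes 5 n a_n at x^n.
y(x) contributes 1 a_n at x^n.
Matching x^n: (n+2)(n+1) a_{n+2} + (-2 n(n-1) + 5 n + 1) a_n = 0.
Thus a_{n+2} = (2 n(n-1) - 5 n - 1) / ((n+1)(n+2)) * a_n.

Check with a_0 = 1, a_1 = 2 (apply the recurrence for n = 0, 1, 2, 3): a_0 = 1, a_1 = 2, a_2 = -1/2, a_3 = -2, a_4 = 7/24, a_5 = 2/5.

a_(n+2) = (2 n(n-1) - 5 n - 1) / ((n+1)(n+2)) * a_n; check: a_0 = 1, a_1 = 2, a_2 = -1/2, a_3 = -2, a_4 = 7/24, a_5 = 2/5


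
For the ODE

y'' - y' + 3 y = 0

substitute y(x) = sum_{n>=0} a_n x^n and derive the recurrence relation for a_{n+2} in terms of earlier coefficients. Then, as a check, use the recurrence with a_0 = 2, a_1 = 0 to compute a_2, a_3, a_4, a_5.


Substitute y = sum_n a_n x^n.
y''(x) has coefficient (n+2)(n+1) a_{n+2} at x^n;
-y'(x) has coefficient -(n+1) a_{n+1} at x^n;
3 y(x) has coefficient 3 a_n at x^n.
Matching x^n: (n+2)(n+1) a_{n+2} - (n+1) a_{n+1} + 3 a_n = 0.
Thus a_{n+2} = [(n+1) a_{n+1} - 3 a_n] / ((n+1)(n+2)).

Check with a_0 = 2, a_1 = 0 (apply the recurrence for n = 0, 1, 2, 3): a_0 = 2, a_1 = 0, a_2 = -3, a_3 = -1, a_4 = 1/2, a_5 = 1/4.

a_(n+2) = [(n+1) a_(n+1) - 3 a_n] / ((n+1)(n+2)); check: a_0 = 2, a_1 = 0, a_2 = -3, a_3 = -1, a_4 = 1/2, a_5 = 1/4


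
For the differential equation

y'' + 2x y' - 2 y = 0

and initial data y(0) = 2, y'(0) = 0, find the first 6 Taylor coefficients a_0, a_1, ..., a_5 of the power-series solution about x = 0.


Ansatz: y(x) = sum_{n>=0} a_n x^n, so y'(x) = sum_{n>=1} n a_n x^(n-1) and y''(x) = sum_{n>=2} n(n-1) a_n x^(n-2).
Substitute into P(x) y'' + Q(x) y' + R(x) y = 0 with P(x) = 1, Q(x) = 2x, R(x) = -2, and match powers of x.
Initial conditions: a_0 = 2, a_1 = 0.
Setting the coefficient of each power of x to zero and solving order by order (substituting the coefficients already found):
  x^0: 2 a_2 - 2 a_0 = 0  ->  2 a_2 = 2 a_0 = 4  ->  a_2 = 2
  x^1: 6 a_3 = 0  ->  a_3 = 0
  x^2: 12 a_4 + 2 a_2 = 0  ->  12 a_4 = -2 a_2 = -4  ->  a_4 = -1/3
  x^3: 20 a_5 + 4 a_3 = 0  ->  20 a_5 = -4 a_3 = 0  ->  a_5 = 0
Truncated series: y(x) = 2 + 2 x^2 - (1/3) x^4 + O(x^6).

a_0 = 2; a_1 = 0; a_2 = 2; a_3 = 0; a_4 = -1/3; a_5 = 0


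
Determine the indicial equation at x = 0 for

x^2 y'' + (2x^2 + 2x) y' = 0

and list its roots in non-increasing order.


Divide by x^2 to reach normal form y'' + P_1(x) y' + P_2(x) y = 0 with P_1(x) = 2 + 2/x and P_2(x) = 0.
x = 0 is a singular point because the y'-coefficient 2 + 2/x has a pole at x = 0.
It is a regular singular point because x P_1(x) = p(x) = 2x + 2 and x^2 P_2(x) = q(x) = 0 are polynomials, hence analytic at x = 0.
p(0) = 2,  q(0) = 0.
Indicial equation: r(r-1) + p(0) r + q(0) = 0, i.e. r^2 + (p(0) - 1) r + q(0) = 0, i.e. r^2 + 1 r = 0.
Discriminant: (1)^2 - 4(0) = 1, so r = (-1 ± 1)/2.
Solving: r_1 = 0, r_2 = -1.

indicial: r^2 + 1 r = 0; roots r_1 = 0, r_2 = -1


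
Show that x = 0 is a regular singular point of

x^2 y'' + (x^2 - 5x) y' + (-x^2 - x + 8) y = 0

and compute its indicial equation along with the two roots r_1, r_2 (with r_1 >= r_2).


Divide by x^2 to reach normal form y'' + P_1(x) y' + P_2(x) y = 0 with P_1(x) = 1 - 5/x and P_2(x) = -1 - 1/x + 8/x^2.
x = 0 is a singular point because the y'-coefficient 1 - 5/x has a pole at x = 0 and the y-coefficient -1 - 1/x + 8/x^2 has a pole at x = 0.
It is a regular singular point because x P_1(x) = p(x) = x - 5 and x^2 P_2(x) = q(x) = -x^2 - x + 8 are polynomials, hence analytic at x = 0.
p(0) = -5,  q(0) = 8.
Indicial equation: r(r-1) + p(0) r + q(0) = 0, i.e. r^2 + (p(0) - 1) r + q(0) = 0, i.e. r^2 - 6 r + 8 = 0.
Discriminant: (-6)^2 - 4(8) = 4, so r = (6 ± 2)/2.
Solving: r_1 = 4, r_2 = 2.

indicial: r^2 - 6 r + 8 = 0; roots r_1 = 4, r_2 = 2
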